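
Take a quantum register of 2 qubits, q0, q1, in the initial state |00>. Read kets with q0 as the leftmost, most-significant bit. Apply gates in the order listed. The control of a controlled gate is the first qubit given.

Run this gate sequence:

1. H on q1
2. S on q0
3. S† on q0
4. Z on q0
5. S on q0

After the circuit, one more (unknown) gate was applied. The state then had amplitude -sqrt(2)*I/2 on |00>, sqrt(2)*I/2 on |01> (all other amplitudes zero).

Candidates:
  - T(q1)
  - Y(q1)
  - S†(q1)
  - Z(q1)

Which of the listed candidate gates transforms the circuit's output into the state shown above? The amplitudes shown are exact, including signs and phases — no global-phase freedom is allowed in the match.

It was Y(q1) that produced the state shown.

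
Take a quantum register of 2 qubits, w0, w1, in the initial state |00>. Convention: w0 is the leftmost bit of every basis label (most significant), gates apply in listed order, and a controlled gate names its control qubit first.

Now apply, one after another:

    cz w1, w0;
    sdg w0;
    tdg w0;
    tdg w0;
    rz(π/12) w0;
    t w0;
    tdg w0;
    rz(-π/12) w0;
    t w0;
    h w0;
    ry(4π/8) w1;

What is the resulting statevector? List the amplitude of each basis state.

After the circuit, the state carries amplitude 1/2 on |00>, 1/2 on |01>, 1/2 on |10>, 1/2 on |11>. Key observation: gates 4-9 undo each other exactly, leaving only the rest of the circuit to track.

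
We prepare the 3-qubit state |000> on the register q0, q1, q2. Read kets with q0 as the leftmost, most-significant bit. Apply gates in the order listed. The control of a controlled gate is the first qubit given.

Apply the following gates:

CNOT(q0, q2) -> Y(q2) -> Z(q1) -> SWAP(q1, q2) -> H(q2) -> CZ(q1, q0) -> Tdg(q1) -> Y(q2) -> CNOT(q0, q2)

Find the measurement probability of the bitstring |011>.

Outcome |011> occurs with probability 1/2.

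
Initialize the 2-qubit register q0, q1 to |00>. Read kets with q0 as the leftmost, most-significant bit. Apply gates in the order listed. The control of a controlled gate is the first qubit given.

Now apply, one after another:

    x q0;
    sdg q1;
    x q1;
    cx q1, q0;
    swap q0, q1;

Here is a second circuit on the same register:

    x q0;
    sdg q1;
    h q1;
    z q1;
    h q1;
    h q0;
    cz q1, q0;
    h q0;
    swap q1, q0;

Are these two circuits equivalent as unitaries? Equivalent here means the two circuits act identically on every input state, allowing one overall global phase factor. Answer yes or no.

Yes, they are equivalent — the unitaries differ by at most a global phase.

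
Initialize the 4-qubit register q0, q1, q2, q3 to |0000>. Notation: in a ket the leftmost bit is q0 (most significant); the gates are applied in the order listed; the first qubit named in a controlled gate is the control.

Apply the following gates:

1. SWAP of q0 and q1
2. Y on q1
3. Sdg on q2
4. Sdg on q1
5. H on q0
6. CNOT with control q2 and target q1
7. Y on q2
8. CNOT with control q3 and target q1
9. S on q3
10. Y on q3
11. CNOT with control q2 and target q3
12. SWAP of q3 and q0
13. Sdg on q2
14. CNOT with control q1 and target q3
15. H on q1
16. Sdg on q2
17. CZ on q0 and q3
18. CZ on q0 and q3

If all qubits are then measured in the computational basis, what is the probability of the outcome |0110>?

A full measurement returns |0110> with probability 1/4.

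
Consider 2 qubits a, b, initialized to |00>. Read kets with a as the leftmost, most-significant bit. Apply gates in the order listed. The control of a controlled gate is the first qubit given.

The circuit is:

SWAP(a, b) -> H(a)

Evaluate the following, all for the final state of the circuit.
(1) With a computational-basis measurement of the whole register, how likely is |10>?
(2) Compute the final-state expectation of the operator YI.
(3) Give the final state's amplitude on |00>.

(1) Outcome |10> occurs with probability 1/2.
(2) The expectation value of YI is 0.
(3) The amplitude on |00> is sqrt(2)/2.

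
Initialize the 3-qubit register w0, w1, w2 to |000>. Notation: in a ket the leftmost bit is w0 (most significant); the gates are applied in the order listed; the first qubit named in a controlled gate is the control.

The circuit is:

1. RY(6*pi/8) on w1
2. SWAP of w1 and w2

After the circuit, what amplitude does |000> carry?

The final state's coefficient on |000> equals sqrt(2 - sqrt(2))/2.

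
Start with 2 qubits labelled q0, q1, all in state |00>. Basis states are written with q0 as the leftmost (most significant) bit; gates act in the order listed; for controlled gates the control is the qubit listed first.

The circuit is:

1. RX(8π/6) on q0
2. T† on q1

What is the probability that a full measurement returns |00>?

Outcome |00> occurs with probability 1/4.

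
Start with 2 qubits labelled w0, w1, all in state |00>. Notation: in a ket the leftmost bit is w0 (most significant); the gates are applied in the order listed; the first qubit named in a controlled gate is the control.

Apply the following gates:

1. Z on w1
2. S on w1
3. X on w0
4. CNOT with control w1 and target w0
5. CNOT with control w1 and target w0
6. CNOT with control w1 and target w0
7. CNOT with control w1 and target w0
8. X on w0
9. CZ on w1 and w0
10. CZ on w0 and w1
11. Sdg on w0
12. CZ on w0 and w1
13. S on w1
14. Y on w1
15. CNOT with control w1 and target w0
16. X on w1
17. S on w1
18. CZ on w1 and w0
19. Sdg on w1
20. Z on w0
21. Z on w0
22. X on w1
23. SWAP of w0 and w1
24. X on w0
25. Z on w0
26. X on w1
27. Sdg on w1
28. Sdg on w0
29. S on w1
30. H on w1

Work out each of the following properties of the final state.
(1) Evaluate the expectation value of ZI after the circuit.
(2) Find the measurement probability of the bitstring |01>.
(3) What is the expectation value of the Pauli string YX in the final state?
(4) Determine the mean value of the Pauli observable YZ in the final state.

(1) The expectation value of ZI is 1. Key observation: gates 3-8 undo each other exactly, leaving only the rest of the circuit to track.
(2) The probability of measuring |01> is 1/2.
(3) The expectation value of YX is 0.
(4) The expectation value of YZ is 0.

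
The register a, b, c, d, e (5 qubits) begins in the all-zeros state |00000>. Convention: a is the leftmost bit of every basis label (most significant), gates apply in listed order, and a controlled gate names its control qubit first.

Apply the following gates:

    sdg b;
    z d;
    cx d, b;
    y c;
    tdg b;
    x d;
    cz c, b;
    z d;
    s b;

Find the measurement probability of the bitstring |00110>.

The probability of measuring |00110> is 1.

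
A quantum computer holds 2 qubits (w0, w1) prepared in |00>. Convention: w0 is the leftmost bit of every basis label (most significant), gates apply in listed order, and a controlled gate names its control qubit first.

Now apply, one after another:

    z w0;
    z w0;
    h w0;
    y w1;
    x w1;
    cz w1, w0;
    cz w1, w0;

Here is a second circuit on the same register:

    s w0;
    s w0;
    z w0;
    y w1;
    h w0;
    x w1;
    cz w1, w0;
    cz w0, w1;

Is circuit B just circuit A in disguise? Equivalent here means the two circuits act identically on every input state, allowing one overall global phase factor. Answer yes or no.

Yes, they are equivalent — the unitaries differ by at most a global phase.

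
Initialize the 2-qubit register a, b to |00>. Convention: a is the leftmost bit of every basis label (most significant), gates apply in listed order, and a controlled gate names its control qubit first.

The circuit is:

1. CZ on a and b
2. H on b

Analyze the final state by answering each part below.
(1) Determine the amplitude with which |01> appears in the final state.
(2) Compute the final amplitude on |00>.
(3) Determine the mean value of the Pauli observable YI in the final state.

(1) The amplitude on |01> is sqrt(2)/2.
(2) |00> carries amplitude sqrt(2)/2 in the final state.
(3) In the final state, YI has expectation 0.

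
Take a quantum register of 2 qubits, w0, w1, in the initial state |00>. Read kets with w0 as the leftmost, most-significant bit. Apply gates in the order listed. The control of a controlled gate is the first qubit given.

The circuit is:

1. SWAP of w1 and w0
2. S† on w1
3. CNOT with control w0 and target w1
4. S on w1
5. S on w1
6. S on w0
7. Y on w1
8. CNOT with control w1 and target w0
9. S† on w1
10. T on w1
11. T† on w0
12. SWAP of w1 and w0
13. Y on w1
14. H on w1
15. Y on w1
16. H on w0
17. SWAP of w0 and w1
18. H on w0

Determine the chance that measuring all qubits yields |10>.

Outcome |10> occurs with probability 1/2.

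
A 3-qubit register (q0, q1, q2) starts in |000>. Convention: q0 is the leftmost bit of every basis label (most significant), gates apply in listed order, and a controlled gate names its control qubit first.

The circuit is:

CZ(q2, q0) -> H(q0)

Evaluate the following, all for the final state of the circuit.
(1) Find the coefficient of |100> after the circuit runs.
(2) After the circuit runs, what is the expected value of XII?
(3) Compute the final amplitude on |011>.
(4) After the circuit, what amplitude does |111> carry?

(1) The final state's coefficient on |100> equals sqrt(2)/2.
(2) The expectation value of XII is 1.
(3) The final state's coefficient on |011> equals 0.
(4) The final state's coefficient on |111> equals 0.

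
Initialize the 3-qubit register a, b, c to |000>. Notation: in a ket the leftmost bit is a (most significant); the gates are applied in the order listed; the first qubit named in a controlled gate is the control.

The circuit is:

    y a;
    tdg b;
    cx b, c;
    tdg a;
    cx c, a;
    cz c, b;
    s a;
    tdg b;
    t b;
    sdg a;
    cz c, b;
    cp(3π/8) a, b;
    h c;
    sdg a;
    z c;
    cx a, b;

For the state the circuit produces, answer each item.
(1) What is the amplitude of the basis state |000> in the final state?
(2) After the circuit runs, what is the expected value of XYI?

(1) The final state's coefficient on |000> equals 0. Key observation: steps 6-11 multiply out to the identity, so the circuit reduces to the remaining gates.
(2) The expectation value of XYI is 0.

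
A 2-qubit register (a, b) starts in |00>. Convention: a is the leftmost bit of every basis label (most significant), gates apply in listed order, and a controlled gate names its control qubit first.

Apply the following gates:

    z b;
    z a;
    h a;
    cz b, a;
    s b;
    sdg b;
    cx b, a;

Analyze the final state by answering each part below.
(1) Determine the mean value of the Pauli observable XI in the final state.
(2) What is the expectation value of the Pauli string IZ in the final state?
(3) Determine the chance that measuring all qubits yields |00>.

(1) The expectation value of XI is 1.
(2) The observable IZ averages to 1.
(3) A full measurement returns |00> with probability 1/2.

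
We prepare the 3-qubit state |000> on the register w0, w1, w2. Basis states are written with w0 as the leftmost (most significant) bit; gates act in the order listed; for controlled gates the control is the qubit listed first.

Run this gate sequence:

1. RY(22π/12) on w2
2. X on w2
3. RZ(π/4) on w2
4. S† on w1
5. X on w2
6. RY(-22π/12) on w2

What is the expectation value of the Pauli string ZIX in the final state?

In the final state, ZIX has expectation sqrt(3)*(2 - sqrt(2))/8.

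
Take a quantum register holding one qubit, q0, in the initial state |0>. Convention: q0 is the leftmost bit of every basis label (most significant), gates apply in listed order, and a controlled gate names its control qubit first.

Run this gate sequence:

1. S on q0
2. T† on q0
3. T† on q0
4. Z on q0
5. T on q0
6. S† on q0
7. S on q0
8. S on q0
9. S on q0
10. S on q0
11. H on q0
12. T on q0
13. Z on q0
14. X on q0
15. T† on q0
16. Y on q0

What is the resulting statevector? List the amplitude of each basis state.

After the circuit, the state carries amplitude -sqrt(2)*exp(I*pi/4)/2 on |0>, -sqrt(2)*exp(3*I*pi/4)/2 on |1>. Key observation: gates 7-10 undo each other exactly, leaving only the rest of the circuit to track.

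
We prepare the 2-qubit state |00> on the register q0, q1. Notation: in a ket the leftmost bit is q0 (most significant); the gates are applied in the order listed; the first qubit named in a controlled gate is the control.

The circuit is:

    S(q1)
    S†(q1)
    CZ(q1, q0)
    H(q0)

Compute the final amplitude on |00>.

|00> carries amplitude sqrt(2)/2 in the final state. Key observation: gates 1-2 undo each other exactly, leaving only the rest of the circuit to track.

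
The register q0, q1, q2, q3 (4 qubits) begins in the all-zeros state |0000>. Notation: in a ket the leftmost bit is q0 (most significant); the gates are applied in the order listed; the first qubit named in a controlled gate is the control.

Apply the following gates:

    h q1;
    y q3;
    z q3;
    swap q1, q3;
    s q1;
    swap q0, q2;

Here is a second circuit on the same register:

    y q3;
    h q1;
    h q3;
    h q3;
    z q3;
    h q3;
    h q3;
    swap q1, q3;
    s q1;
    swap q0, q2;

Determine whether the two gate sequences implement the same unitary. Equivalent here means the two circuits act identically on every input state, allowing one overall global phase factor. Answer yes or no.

Yes: on every input state the two circuits agree up to one overall phase factor.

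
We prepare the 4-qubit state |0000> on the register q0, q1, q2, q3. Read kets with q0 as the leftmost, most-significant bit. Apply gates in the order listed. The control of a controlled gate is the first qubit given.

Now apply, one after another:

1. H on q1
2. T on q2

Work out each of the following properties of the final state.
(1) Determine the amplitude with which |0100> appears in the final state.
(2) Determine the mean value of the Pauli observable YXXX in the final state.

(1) The final state's coefficient on |0100> equals sqrt(2)/2.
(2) In the final state, YXXX has expectation 0.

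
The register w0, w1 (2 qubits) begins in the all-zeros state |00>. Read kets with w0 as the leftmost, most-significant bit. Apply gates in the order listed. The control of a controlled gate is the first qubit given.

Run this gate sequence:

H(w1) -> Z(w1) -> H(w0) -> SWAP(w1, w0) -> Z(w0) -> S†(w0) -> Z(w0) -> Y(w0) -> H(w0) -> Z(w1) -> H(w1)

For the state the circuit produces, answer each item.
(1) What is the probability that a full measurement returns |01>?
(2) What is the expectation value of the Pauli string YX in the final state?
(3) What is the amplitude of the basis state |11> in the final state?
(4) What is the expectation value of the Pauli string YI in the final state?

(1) Outcome |01> occurs with probability 1/2.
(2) In the final state, YX has expectation 0.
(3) The amplitude on |11> is 1/2 - I/2.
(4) The expectation value of YI is -1.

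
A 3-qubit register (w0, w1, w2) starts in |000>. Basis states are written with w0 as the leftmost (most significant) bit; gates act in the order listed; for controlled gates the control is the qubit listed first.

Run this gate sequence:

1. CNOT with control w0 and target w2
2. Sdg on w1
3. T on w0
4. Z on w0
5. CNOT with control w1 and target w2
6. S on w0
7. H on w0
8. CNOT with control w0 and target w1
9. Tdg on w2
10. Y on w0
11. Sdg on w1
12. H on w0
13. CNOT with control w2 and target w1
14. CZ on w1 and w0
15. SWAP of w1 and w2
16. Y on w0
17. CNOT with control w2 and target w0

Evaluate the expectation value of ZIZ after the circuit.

The observable ZIZ averages to 0.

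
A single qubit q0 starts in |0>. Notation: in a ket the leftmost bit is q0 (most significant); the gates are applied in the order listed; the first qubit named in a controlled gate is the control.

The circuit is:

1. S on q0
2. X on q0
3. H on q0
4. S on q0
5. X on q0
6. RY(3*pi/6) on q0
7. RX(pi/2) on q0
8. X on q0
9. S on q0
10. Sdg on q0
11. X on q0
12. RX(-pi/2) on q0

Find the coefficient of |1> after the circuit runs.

The amplitude on |1> is 1/2 - I/2. Key observation: steps 7-12 multiply out to the identity, so the circuit reduces to the remaining gates.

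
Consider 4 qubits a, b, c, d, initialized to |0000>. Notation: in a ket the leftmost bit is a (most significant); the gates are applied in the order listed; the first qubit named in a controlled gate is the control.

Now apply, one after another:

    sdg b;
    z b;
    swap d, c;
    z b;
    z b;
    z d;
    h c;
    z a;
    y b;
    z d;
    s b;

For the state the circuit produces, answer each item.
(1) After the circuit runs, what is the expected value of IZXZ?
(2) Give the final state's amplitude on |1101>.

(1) The expectation value of IZXZ is -1.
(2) The amplitude on |1101> is 0.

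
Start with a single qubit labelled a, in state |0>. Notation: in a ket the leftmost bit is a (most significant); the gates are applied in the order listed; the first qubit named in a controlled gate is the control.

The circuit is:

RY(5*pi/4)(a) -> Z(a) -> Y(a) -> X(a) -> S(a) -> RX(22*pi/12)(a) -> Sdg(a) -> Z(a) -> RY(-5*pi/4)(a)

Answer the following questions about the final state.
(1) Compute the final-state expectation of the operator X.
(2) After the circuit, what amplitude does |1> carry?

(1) The expectation value of X is -sqrt(3)/2.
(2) The amplitude on |1> is -sqrt(3)*I/2.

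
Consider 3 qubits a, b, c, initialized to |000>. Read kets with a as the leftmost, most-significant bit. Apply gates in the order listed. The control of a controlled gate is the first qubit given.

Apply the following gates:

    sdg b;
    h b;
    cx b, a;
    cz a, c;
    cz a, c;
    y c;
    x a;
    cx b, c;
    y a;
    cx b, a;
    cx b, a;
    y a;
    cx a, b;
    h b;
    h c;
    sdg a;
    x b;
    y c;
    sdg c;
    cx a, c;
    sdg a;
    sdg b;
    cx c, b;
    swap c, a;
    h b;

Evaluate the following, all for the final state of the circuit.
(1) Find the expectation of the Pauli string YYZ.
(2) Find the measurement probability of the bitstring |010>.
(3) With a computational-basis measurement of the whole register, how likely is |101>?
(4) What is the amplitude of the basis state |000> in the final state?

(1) The expectation value of YYZ is 0. Key observation: steps 9-12 multiply out to the identity, so the circuit reduces to the remaining gates.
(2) The probability of measuring |010> is 1/8.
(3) The probability of measuring |101> is 1/8.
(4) The final state's coefficient on |000> equals -1/4 - I/4.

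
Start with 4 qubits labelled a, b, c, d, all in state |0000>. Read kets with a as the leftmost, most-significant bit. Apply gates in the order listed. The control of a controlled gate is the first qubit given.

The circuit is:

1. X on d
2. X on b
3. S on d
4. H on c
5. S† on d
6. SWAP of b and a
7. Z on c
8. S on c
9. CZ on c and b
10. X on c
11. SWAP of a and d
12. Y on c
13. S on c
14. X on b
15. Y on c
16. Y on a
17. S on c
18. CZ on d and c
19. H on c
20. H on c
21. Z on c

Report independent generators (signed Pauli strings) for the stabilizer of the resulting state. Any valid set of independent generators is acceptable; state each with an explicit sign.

The stabilizer group can be generated by +IIYI, +ZIII, -IZII, -IIIZ, among other valid generating sets.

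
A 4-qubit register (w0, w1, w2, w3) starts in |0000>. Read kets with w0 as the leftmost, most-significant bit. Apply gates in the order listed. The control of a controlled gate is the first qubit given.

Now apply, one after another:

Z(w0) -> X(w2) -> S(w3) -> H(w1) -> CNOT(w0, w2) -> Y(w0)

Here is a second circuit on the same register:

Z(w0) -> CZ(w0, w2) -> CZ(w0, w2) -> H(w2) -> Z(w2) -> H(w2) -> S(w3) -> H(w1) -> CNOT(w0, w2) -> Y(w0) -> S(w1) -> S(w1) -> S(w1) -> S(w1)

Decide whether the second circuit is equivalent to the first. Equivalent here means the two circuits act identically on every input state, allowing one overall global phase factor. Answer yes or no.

Yes, they are equivalent — the unitaries differ by at most a global phase.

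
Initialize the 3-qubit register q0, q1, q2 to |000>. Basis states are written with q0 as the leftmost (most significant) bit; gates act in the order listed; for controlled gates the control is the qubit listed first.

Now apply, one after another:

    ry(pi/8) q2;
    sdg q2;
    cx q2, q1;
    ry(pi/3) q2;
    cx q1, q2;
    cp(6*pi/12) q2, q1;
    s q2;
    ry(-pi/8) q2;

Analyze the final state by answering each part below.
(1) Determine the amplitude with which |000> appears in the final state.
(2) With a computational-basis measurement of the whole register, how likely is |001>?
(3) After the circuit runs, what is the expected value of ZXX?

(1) |000> carries amplitude sqrt(3*sqrt(2) + 6)/8 + sqrt(3)/4 + I*sqrt(2 - sqrt(2))/8 in the final state.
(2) The probability of measuring |001> is -sqrt(2)/32 + sqrt(sqrt(2) + 2)/16 + 3/16.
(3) The expectation value of ZXX is -sqrt(6)/16 - 1/8 + sqrt(2)/16.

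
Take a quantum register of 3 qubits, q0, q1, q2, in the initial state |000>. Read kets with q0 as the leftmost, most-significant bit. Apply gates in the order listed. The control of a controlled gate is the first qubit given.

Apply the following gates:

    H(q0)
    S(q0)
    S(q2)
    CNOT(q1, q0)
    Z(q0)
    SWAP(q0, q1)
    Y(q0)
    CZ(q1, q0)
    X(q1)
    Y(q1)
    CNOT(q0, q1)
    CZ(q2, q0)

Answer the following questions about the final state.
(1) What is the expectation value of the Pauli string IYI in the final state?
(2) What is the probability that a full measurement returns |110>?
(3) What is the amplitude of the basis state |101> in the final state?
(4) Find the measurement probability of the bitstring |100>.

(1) The observable IYI averages to 1.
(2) Outcome |110> occurs with probability 1/2.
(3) |101> carries amplitude 0 in the final state.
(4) A full measurement returns |100> with probability 1/2.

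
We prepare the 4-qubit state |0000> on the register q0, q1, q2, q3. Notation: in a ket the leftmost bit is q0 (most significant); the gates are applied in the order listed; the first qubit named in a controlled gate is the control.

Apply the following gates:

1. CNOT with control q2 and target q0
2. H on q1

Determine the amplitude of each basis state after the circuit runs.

The final amplitudes are sqrt(2)/2 on |0000>, sqrt(2)/2 on |0100>, and 0 on every other basis state.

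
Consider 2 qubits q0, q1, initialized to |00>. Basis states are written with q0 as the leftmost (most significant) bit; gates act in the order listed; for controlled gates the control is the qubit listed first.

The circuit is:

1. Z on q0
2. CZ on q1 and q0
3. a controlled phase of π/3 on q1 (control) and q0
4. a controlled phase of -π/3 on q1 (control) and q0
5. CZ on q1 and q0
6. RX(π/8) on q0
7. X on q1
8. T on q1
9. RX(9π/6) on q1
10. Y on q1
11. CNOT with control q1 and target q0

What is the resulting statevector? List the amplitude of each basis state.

The resulting statevector has amplitude sqrt(2)*exp(3*I*pi/4)*cos(pi/16)/2 on |00>, -sqrt(2)*exp(3*I*pi/4)*sin(pi/16)/2 on |01>, sqrt(2)*exp(I*pi/4)*sin(pi/16)/2 on |10>, sqrt(2)*exp(I*pi/4)*cos(pi/16)/2 on |11>. Key observation: the block from step 2 through step 5 cancels to the identity and can be dropped.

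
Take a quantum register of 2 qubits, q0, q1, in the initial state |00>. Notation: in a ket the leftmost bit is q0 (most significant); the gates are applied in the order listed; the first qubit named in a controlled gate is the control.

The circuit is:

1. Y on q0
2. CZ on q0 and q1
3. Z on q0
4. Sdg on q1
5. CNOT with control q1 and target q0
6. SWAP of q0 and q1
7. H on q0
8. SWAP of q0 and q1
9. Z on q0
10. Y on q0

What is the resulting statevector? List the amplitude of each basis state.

The final amplitudes are sqrt(2)/2 on |00>, sqrt(2)/2 on |01>, 0 on |10>, 0 on |11>.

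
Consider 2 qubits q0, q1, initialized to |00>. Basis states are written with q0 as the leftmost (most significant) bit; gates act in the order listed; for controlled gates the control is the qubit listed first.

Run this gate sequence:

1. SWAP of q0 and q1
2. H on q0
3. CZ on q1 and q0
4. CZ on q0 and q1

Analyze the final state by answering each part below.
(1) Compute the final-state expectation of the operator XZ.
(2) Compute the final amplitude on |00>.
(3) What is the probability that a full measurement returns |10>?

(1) The expectation value of XZ is 1.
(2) |00> carries amplitude sqrt(2)/2 in the final state.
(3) Outcome |10> occurs with probability 1/2.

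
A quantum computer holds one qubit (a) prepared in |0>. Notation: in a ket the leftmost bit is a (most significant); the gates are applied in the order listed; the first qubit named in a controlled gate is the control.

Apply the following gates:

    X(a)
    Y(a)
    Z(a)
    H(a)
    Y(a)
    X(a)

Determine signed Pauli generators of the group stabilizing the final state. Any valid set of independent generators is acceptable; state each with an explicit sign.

The final state is stabilized by the group generated by -X; other independent generating sets are equally valid.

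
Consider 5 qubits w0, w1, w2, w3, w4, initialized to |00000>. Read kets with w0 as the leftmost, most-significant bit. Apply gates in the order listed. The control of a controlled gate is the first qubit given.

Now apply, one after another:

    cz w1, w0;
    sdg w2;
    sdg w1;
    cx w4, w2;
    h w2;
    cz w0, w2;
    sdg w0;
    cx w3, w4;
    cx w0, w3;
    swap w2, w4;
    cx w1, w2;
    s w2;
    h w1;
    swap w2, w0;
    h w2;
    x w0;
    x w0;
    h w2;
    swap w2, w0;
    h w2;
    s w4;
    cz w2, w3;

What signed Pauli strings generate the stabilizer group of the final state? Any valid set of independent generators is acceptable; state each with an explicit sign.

One valid set of independent stabilizer generators is +IXIII, +IIXII, +IIIIY, +ZIIII, +IIIZI (any independent generating set of the same group is equally correct).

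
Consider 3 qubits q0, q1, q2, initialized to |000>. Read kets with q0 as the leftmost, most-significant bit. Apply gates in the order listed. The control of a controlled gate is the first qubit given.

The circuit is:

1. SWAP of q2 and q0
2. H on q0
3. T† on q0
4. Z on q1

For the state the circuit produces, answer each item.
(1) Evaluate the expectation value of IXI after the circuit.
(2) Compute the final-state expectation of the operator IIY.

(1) The observable IXI averages to 0.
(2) In the final state, IIY has expectation 0.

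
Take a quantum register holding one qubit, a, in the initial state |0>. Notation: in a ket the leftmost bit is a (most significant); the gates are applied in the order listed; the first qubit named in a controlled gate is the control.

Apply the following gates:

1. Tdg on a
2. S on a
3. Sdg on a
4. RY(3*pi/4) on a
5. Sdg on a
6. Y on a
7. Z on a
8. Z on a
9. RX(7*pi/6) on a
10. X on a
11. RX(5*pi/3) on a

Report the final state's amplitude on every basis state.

The resulting statevector has amplitude I*(-sqrt(6*sqrt(2) + 12)/8 - sqrt(2*sqrt(2) + 4)/8 - sqrt(12 - 6*sqrt(2))/8 + sqrt(4 - 2*sqrt(2))/8) on |0>, -sqrt(2*sqrt(2) + 4)/8 - sqrt(12 - 6*sqrt(2))/8 - sqrt(4 - 2*sqrt(2))/8 + sqrt(6*sqrt(2) + 12)/8 on |1>.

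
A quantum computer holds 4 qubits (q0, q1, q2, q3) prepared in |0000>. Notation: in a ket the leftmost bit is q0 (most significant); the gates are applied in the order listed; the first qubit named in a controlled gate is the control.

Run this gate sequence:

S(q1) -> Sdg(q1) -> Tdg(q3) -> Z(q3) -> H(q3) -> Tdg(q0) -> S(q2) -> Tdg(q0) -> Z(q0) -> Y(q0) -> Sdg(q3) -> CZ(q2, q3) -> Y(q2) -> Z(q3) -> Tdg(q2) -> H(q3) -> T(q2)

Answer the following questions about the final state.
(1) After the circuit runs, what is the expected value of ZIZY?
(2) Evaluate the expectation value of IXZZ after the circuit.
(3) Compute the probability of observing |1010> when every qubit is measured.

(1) The observable ZIZY averages to -1. Key observation: steps 1-2 multiply out to the identity, so the circuit reduces to the remaining gates.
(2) The observable IXZZ averages to 0.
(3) A full measurement returns |1010> with probability 1/2.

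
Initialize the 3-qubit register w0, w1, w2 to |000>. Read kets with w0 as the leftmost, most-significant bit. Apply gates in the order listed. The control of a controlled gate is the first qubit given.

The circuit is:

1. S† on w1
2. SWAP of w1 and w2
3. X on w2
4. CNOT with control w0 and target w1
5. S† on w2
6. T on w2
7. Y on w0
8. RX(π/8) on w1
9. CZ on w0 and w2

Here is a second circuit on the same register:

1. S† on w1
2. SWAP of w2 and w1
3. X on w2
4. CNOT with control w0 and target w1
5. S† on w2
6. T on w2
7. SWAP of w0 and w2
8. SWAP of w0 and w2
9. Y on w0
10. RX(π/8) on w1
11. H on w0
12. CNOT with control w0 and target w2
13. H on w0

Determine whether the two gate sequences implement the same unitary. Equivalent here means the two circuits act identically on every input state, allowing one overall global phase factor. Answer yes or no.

No: there is an input state on which the two circuits produce genuinely different outputs (not merely differing by a phase).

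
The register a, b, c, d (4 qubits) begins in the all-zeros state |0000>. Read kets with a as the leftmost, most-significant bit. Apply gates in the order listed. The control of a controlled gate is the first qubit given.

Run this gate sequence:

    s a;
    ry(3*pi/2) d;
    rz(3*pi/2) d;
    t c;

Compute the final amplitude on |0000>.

The amplitude on |0000> is sqrt(2)*exp(I*pi/4)/2.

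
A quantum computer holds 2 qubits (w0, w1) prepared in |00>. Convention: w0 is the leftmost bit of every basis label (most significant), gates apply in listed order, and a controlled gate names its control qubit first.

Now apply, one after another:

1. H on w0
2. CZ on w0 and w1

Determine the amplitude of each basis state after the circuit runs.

The resulting statevector has amplitude sqrt(2)/2 on |00>, 0 on |01>, sqrt(2)/2 on |10>, 0 on |11>.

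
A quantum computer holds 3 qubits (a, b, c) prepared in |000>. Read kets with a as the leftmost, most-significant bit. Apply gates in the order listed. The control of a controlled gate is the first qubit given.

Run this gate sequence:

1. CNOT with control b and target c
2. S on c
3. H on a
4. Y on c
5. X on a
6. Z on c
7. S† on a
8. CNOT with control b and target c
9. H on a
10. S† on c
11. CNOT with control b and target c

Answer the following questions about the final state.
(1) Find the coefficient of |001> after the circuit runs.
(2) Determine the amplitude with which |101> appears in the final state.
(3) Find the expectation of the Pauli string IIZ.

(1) |001> carries amplitude -1/2 + I/2 in the final state.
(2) The final state's coefficient on |101> equals -1/2 - I/2.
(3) In the final state, IIZ has expectation -1.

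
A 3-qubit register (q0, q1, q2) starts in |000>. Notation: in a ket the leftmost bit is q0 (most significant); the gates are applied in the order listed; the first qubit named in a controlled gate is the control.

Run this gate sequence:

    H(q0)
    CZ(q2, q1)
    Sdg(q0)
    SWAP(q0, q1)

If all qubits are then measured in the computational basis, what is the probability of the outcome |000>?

The probability of measuring |000> is 1/2.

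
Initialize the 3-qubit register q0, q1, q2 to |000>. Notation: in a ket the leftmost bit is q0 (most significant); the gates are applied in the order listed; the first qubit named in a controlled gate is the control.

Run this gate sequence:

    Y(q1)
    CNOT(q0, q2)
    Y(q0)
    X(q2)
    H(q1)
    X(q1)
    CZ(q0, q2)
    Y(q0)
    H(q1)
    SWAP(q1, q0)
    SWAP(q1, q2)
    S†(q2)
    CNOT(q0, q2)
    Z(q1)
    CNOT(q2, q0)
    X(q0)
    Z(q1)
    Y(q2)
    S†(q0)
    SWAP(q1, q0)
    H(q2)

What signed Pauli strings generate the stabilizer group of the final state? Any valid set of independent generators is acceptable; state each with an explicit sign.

The final state is stabilized by the group generated by +IIX, -ZII, -IZI; other independent generating sets are equally valid.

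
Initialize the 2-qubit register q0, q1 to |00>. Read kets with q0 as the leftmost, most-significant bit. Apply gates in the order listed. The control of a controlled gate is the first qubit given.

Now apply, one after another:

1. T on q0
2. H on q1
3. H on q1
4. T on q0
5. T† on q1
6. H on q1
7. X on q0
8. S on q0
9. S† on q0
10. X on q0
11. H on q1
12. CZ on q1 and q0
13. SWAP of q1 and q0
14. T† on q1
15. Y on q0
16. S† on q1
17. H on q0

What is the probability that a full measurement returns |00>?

A full measurement returns |00> with probability 1/2.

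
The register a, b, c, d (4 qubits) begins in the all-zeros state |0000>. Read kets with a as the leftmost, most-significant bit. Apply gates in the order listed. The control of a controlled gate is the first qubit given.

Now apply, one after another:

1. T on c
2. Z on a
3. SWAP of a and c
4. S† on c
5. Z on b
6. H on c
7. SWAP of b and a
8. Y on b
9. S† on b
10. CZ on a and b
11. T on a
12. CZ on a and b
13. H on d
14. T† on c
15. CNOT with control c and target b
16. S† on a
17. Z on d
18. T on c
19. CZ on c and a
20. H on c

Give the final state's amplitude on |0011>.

The amplitude on |0011> is sqrt(2)/4.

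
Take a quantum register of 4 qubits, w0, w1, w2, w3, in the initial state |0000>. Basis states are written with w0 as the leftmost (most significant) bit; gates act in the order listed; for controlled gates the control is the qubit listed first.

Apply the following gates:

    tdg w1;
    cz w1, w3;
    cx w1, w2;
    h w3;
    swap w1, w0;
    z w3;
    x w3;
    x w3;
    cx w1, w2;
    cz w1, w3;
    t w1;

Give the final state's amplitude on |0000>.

|0000> carries amplitude sqrt(2)/2 in the final state.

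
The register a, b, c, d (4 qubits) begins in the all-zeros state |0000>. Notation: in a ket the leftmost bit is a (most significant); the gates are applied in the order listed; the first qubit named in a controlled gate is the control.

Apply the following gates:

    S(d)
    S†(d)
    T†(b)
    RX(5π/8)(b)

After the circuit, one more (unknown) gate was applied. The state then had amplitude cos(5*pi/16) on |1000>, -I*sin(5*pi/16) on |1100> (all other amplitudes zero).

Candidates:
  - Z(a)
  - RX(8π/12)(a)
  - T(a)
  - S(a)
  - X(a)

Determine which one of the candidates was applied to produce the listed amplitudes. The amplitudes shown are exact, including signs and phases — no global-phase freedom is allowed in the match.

The unique candidate consistent with the amplitudes is X(a). Key observation: gates 1-2 undo each other exactly, leaving only the rest of the circuit to track.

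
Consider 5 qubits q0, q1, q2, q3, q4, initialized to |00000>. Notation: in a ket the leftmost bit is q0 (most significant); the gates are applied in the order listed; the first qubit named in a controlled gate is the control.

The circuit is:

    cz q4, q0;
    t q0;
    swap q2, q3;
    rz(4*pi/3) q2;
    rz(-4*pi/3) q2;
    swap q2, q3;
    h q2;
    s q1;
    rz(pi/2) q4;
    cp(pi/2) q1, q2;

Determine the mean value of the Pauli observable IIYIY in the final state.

The observable IIYIY averages to 0.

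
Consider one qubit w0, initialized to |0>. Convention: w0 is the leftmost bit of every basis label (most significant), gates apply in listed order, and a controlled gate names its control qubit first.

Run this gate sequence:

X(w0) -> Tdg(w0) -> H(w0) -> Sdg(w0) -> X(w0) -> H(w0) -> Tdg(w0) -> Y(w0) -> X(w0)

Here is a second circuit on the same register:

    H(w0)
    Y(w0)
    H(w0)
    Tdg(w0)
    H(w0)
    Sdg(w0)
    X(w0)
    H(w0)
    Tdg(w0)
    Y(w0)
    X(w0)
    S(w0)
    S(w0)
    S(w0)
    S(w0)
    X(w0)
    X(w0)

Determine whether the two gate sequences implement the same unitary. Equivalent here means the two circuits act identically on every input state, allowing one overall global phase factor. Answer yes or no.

No: there is an input state on which the two circuits produce genuinely different outputs (not merely differing by a phase).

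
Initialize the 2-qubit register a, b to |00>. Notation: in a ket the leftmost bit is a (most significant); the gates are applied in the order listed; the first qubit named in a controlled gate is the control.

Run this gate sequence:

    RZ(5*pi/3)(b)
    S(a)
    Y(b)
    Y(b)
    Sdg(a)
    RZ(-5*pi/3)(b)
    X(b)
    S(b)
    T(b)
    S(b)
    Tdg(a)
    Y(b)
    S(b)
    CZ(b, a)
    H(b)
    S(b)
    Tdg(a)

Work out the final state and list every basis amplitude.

The final amplitudes are sqrt(2)*exp(3*I*pi/4)/2 on |00>, -sqrt(2)*exp(I*pi/4)/2 on |01>, 0 on |10>, 0 on |11>. Key observation: steps 1-6 multiply out to the identity, so the circuit reduces to the remaining gates.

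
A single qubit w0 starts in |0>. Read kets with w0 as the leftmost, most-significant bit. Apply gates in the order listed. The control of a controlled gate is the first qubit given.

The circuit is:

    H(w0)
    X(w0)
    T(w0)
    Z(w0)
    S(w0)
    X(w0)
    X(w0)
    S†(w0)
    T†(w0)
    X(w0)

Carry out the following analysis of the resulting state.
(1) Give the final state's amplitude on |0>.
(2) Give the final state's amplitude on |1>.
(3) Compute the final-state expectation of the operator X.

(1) The amplitude on |0> is -sqrt(2)/2. Key observation: steps 5-8 multiply out to the identity, so the circuit reduces to the remaining gates.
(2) |1> carries amplitude sqrt(2)/2 in the final state.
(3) In the final state, X has expectation -1.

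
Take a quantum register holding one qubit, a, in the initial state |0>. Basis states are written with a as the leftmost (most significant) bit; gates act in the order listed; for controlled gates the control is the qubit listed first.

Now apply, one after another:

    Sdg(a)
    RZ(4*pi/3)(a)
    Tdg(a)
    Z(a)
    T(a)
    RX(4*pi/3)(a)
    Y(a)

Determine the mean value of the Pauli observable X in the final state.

The observable X averages to 0.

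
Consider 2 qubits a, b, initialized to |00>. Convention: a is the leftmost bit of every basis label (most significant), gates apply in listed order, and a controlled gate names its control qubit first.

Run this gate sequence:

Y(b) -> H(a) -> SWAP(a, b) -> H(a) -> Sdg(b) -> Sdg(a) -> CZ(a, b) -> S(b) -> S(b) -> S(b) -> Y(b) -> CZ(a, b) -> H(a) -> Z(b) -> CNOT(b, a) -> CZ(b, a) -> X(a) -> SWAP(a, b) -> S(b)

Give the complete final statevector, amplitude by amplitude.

The final amplitudes are sqrt(2)*(-1 - I)/4 on |00>, sqrt(2)*(-1 - I)/4 on |01>, sqrt(2)*(-1 + I)/4 on |10>, sqrt(2)*(-1 + I)/4 on |11>.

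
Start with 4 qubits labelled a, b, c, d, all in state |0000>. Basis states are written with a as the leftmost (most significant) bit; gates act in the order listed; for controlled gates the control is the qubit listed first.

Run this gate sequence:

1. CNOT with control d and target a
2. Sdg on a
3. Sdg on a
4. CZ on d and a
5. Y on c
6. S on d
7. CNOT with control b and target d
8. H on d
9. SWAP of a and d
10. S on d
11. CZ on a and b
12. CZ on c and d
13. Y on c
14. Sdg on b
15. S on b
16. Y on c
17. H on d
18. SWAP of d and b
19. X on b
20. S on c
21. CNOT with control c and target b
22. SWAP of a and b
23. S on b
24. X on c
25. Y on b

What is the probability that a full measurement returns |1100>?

The probability of measuring |1100> is 1/4. Key observation: gates 13-16 undo each other exactly, leaving only the rest of the circuit to track.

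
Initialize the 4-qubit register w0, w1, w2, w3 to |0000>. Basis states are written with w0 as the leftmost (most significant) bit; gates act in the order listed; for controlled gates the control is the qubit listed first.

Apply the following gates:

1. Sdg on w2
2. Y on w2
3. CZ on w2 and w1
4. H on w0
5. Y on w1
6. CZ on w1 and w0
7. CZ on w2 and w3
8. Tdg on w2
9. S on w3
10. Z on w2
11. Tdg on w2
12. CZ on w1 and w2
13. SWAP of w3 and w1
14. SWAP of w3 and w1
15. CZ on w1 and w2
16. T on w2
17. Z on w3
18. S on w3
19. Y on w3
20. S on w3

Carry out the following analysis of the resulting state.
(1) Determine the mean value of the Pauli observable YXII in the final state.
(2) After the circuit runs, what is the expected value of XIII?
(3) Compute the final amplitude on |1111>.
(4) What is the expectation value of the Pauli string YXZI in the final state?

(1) The expectation value of YXII is 0. Key observation: steps 11-16 multiply out to the identity, so the circuit reduces to the remaining gates.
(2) In the final state, XIII has expectation -1.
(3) The amplitude on |1111> is -sqrt(2)*exp(3*I*pi/4)/2.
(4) The expectation value of YXZI is 0.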